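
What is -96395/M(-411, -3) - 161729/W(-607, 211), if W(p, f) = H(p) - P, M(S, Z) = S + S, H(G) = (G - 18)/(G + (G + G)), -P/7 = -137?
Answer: 102591023857/358744227 ≈ 285.97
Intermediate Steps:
P = 959 (P = -7*(-137) = 959)
H(G) = (-18 + G)/(3*G) (H(G) = (-18 + G)/(G + 2*G) = (-18 + G)/((3*G)) = (-18 + G)*(1/(3*G)) = (-18 + G)/(3*G))
M(S, Z) = 2*S
W(p, f) = -959 + (-18 + p)/(3*p) (W(p, f) = (-18 + p)/(3*p) - 1*959 = (-18 + p)/(3*p) - 959 = -959 + (-18 + p)/(3*p))
-96395/M(-411, -3) - 161729/W(-607, 211) = -96395/(2*(-411)) - 161729/(-2876/3 - 6/(-607)) = -96395/(-822) - 161729/(-2876/3 - 6*(-1/607)) = -96395*(-1/822) - 161729/(-2876/3 + 6/607) = 96395/822 - 161729/(-1745714/1821) = 96395/822 - 161729*(-1821/1745714) = 96395/822 + 294508509/1745714 = 102591023857/358744227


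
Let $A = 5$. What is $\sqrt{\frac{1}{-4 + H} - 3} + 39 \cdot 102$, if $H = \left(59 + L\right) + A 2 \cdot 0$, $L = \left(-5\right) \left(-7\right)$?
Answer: $3978 + \frac{i \sqrt{2690}}{30} \approx 3978.0 + 1.7288 i$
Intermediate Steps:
$L = 35$
$H = 94$ ($H = \left(59 + 35\right) + 5 \cdot 2 \cdot 0 = 94 + 10 \cdot 0 = 94 + 0 = 94$)
$\sqrt{\frac{1}{-4 + H} - 3} + 39 \cdot 102 = \sqrt{\frac{1}{-4 + 94} - 3} + 39 \cdot 102 = \sqrt{\frac{1}{90} - 3} + 3978 = \sqrt{- \frac{269}{90}} + 3978 = \frac{i \sqrt{2690}}{30} + 3978 = 3978 + \frac{i \sqrt{2690}}{30}$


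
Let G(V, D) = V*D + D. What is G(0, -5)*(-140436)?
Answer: 702180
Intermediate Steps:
G(V, D) = D + D*V (G(V, D) = D*V + D = D + D*V)
G(0, -5)*(-140436) = -5*(1 + 0)*(-140436) = -5*1*(-140436) = -5*(-140436) = 702180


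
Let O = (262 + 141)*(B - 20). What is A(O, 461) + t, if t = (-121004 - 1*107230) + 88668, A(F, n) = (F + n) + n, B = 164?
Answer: -80612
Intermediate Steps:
O = 58032 (O = (262 + 141)*(164 - 20) = 403*144 = 58032)
A(F, n) = F + 2*n
t = -139566 (t = (-121004 - 107230) + 88668 = -228234 + 88668 = -139566)
A(O, 461) + t = (58032 + 2*461) - 139566 = (58032 + 922) - 139566 = 58954 - 139566 = -80612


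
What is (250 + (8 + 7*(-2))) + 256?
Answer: 500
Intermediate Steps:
(250 + (8 + 7*(-2))) + 256 = (250 + (8 - 14)) + 256 = (250 - 6) + 256 = 244 + 256 = 500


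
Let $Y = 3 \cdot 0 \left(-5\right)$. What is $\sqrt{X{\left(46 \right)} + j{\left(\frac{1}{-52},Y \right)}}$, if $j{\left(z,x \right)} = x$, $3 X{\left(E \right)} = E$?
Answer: $\frac{\sqrt{138}}{3} \approx 3.9158$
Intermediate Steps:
$X{\left(E \right)} = \frac{E}{3}$
$Y = 0$ ($Y = 0 \left(-5\right) = 0$)
$\sqrt{X{\left(46 \right)} + j{\left(\frac{1}{-52},Y \right)}} = \sqrt{\frac{1}{3} \cdot 46 + 0} = \sqrt{\frac{46}{3} + 0} = \sqrt{\frac{46}{3}} = \frac{\sqrt{138}}{3}$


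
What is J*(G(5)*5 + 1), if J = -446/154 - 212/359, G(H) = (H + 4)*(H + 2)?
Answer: -30456396/27643 ≈ -1101.8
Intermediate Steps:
G(H) = (2 + H)*(4 + H) (G(H) = (4 + H)*(2 + H) = (2 + H)*(4 + H))
J = -96381/27643 (J = -446*1/154 - 212*1/359 = -223/77 - 212/359 = -96381/27643 ≈ -3.4866)
J*(G(5)*5 + 1) = -96381*((8 + 5**2 + 6*5)*5 + 1)/27643 = -96381*((8 + 25 + 30)*5 + 1)/27643 = -96381*(63*5 + 1)/27643 = -96381*(315 + 1)/27643 = -96381/27643*316 = -30456396/27643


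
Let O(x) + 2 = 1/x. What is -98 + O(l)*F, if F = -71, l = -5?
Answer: 291/5 ≈ 58.200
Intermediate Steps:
O(x) = -2 + 1/x
-98 + O(l)*F = -98 + (-2 + 1/(-5))*(-71) = -98 + (-2 - 1/5)*(-71) = -98 - 11/5*(-71) = -98 + 781/5 = 291/5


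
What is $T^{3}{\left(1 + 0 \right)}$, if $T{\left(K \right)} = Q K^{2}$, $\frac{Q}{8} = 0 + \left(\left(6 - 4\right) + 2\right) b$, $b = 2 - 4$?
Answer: $-262144$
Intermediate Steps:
$b = -2$
$Q = -64$ ($Q = 8 \left(0 + \left(\left(6 - 4\right) + 2\right) \left(-2\right)\right) = 8 \left(0 + \left(2 + 2\right) \left(-2\right)\right) = 8 \left(0 + 4 \left(-2\right)\right) = 8 \left(0 - 8\right) = 8 \left(-8\right) = -64$)
$T{\left(K \right)} = - 64 K^{2}$
$T^{3}{\left(1 + 0 \right)} = \left(- 64 \left(1 + 0\right)^{2}\right)^{3} = \left(- 64 \cdot 1^{2}\right)^{3} = \left(\left(-64\right) 1\right)^{3} = \left(-64\right)^{3} = -262144$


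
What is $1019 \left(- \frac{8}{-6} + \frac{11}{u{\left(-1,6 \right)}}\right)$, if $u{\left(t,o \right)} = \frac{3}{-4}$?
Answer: $- \frac{40760}{3} \approx -13587.0$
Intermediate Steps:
$u{\left(t,o \right)} = - \frac{3}{4}$ ($u{\left(t,o \right)} = 3 \left(- \frac{1}{4}\right) = - \frac{3}{4}$)
$1019 \left(- \frac{8}{-6} + \frac{11}{u{\left(-1,6 \right)}}\right) = 1019 \left(- \frac{8}{-6} + \frac{11}{- \frac{3}{4}}\right) = 1019 \left(\left(-8\right) \left(- \frac{1}{6}\right) + 11 \left(- \frac{4}{3}\right)\right) = 1019 \left(\frac{4}{3} - \frac{44}{3}\right) = 1019 \left(- \frac{40}{3}\right) = - \frac{40760}{3}$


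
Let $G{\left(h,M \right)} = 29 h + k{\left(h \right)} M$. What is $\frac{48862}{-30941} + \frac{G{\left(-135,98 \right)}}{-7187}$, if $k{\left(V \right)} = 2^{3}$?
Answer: $- \frac{254294923}{222372967} \approx -1.1436$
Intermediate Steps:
$k{\left(V \right)} = 8$
$G{\left(h,M \right)} = 8 M + 29 h$ ($G{\left(h,M \right)} = 29 h + 8 M = 8 M + 29 h$)
$\frac{48862}{-30941} + \frac{G{\left(-135,98 \right)}}{-7187} = \frac{48862}{-30941} + \frac{8 \cdot 98 + 29 \left(-135\right)}{-7187} = 48862 \left(- \frac{1}{30941}\right) + \left(784 - 3915\right) \left(- \frac{1}{7187}\right) = - \frac{48862}{30941} - - \frac{3131}{7187} = - \frac{48862}{30941} + \frac{3131}{7187} = - \frac{254294923}{222372967}$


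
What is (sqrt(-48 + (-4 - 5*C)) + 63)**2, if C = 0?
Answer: 3917 + 252*I*sqrt(13) ≈ 3917.0 + 908.6*I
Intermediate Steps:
(sqrt(-48 + (-4 - 5*C)) + 63)**2 = (sqrt(-48 + (-4 - 5*0)) + 63)**2 = (sqrt(-48 + (-4 + 0)) + 63)**2 = (sqrt(-48 - 4) + 63)**2 = (sqrt(-52) + 63)**2 = (2*I*sqrt(13) + 63)**2 = (63 + 2*I*sqrt(13))**2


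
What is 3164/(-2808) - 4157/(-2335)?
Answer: 1071229/1639170 ≈ 0.65352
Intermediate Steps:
3164/(-2808) - 4157/(-2335) = 3164*(-1/2808) - 4157*(-1/2335) = -791/702 + 4157/2335 = 1071229/1639170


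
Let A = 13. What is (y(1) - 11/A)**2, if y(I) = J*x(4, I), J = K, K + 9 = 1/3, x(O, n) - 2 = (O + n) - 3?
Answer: 1918225/1521 ≈ 1261.2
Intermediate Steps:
x(O, n) = -1 + O + n (x(O, n) = 2 + ((O + n) - 3) = 2 + (-3 + O + n) = -1 + O + n)
K = -26/3 (K = -9 + 1/3 = -26/3 ≈ -8.6667)
J = -26/3 ≈ -8.6667
y(I) = -26 - 26*I/3 (y(I) = -26*(-1 + 4 + I)/3 = -26*(3 + I)/3 = -26 - 26*I/3)
(y(1) - 11/A)**2 = ((-26 - 26/3*1) - 11/13)**2 = ((-26 - 26/3) - 11*1/13)**2 = (-104/3 - 11/13)**2 = (-1385/39)**2 = 1918225/1521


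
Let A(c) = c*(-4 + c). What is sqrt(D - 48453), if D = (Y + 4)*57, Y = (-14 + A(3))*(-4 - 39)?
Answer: I*sqrt(6558) ≈ 80.981*I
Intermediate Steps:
Y = 731 (Y = (-14 + 3*(-4 + 3))*(-4 - 39) = (-14 + 3*(-1))*(-43) = (-14 - 3)*(-43) = -17*(-43) = 731)
D = 41895 (D = (731 + 4)*57 = 735*57 = 41895)
sqrt(D - 48453) = sqrt(41895 - 48453) = sqrt(-6558) = I*sqrt(6558)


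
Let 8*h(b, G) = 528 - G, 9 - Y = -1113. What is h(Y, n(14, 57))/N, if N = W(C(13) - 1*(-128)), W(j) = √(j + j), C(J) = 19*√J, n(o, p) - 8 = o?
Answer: 253*√2/(8*√(128 + 19*√13)) ≈ 3.1905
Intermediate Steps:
Y = 1122 (Y = 9 - 1*(-1113) = 9 + 1113 = 1122)
n(o, p) = 8 + o
W(j) = √2*√j (W(j) = √(2*j) = √2*√j)
h(b, G) = 66 - G/8 (h(b, G) = (528 - G)/8 = 66 - G/8)
N = √2*√(128 + 19*√13) (N = √2*√(19*√13 - 1*(-128)) = √2*√(19*√13 + 128) = √2*√(128 + 19*√13) ≈ 19.824)
h(Y, n(14, 57))/N = (66 - (8 + 14)/8)/(√(256 + 38*√13)) = (66 - ⅛*22)/√(256 + 38*√13) = (66 - 11/4)/√(256 + 38*√13) = 253/(4*√(256 + 38*√13))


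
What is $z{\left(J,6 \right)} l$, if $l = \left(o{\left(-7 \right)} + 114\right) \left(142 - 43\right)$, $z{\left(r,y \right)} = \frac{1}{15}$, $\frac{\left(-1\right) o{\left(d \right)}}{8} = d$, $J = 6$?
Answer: $1122$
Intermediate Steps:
$o{\left(d \right)} = - 8 d$
$z{\left(r,y \right)} = \frac{1}{15}$
$l = 16830$ ($l = \left(\left(-8\right) \left(-7\right) + 114\right) \left(142 - 43\right) = \left(56 + 114\right) 99 = 170 \cdot 99 = 16830$)
$z{\left(J,6 \right)} l = \frac{1}{15} \cdot 16830 = 1122$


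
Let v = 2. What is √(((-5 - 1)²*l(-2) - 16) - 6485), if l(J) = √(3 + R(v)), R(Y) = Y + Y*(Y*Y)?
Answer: √(-6501 + 36*√13) ≈ 79.82*I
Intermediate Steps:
R(Y) = Y + Y³ (R(Y) = Y + Y*Y² = Y + Y³)
l(J) = √13 (l(J) = √(3 + (2 + 2³)) = √(3 + (2 + 8)) = √(3 + 10) = √13)
√(((-5 - 1)²*l(-2) - 16) - 6485) = √(((-5 - 1)²*√13 - 16) - 6485) = √(((-6)²*√13 - 16) - 6485) = √((36*√13 - 16) - 6485) = √((-16 + 36*√13) - 6485) = √(-6501 + 36*√13)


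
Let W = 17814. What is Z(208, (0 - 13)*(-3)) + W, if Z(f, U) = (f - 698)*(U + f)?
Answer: -103216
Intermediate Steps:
Z(f, U) = (-698 + f)*(U + f)
Z(208, (0 - 13)*(-3)) + W = (208² - 698*(0 - 13)*(-3) - 698*208 + ((0 - 13)*(-3))*208) + 17814 = (43264 - (-9074)*(-3) - 145184 - 13*(-3)*208) + 17814 = (43264 - 698*39 - 145184 + 39*208) + 17814 = (43264 - 27222 - 145184 + 8112) + 17814 = -121030 + 17814 = -103216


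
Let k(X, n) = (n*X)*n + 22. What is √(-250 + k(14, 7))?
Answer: √458 ≈ 21.401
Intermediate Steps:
k(X, n) = 22 + X*n² (k(X, n) = (X*n)*n + 22 = X*n² + 22 = 22 + X*n²)
√(-250 + k(14, 7)) = √(-250 + (22 + 14*7²)) = √(-250 + (22 + 14*49)) = √(-250 + (22 + 686)) = √(-250 + 708) = √458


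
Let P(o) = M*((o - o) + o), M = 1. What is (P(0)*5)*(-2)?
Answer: 0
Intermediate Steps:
P(o) = o (P(o) = 1*((o - o) + o) = 1*(0 + o) = 1*o = o)
(P(0)*5)*(-2) = (0*5)*(-2) = 0*(-2) = 0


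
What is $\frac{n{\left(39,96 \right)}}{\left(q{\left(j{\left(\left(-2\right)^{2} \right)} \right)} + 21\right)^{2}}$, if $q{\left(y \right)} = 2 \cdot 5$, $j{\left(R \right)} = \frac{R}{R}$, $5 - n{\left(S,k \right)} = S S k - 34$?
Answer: $- \frac{145977}{961} \approx -151.9$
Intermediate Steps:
$n{\left(S,k \right)} = 39 - k S^{2}$ ($n{\left(S,k \right)} = 5 - \left(S S k - 34\right) = 5 - \left(S^{2} k - 34\right) = 5 - \left(k S^{2} - 34\right) = 5 - \left(-34 + k S^{2}\right) = 39 - k S^{2}$)
$j{\left(R \right)} = 1$
$q{\left(y \right)} = 10$
$\frac{n{\left(39,96 \right)}}{\left(q{\left(j{\left(\left(-2\right)^{2} \right)} \right)} + 21\right)^{2}} = \frac{39 - 96 \cdot 39^{2}}{\left(10 + 21\right)^{2}} = \frac{39 - 96 \cdot 1521}{31^{2}} = \frac{39 - 146016}{961} = \left(-145977\right) \frac{1}{961} = - \frac{145977}{961}$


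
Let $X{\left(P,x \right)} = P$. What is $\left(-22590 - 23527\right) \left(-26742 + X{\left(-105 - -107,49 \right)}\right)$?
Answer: $1233168580$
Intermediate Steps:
$\left(-22590 - 23527\right) \left(-26742 + X{\left(-105 - -107,49 \right)}\right) = \left(-22590 - 23527\right) \left(-26742 - -2\right) = - 46117 \left(-26742 + \left(-105 + 107\right)\right) = - 46117 \left(-26742 + 2\right) = \left(-46117\right) \left(-26740\right) = 1233168580$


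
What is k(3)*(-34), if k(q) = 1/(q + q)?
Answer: -17/3 ≈ -5.6667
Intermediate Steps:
k(q) = 1/(2*q)
k(3)*(-34) = ((½)/3)*(-34) = ((½)*(⅓))*(-34) = (⅙)*(-34) = -17/3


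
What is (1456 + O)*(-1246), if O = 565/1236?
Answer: -1121512763/618 ≈ -1.8147e+6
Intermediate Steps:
O = 565/1236 (O = 565*(1/1236) = 565/1236 ≈ 0.45712)
(1456 + O)*(-1246) = (1456 + 565/1236)*(-1246) = (1800181/1236)*(-1246) = -1121512763/618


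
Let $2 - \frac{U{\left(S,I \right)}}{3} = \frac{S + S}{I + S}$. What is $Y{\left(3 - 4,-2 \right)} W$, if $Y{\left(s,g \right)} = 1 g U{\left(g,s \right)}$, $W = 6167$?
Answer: $-24668$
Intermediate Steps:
$U{\left(S,I \right)} = 6 - \frac{6 S}{I + S}$ ($U{\left(S,I \right)} = 6 - 3 \frac{S + S}{I + S} = 6 - 3 \frac{2 S}{I + S} = 6 - \frac{6 S}{I + S}$)
$Y{\left(s,g \right)} = \frac{6 g s}{g + s}$ ($Y{\left(s,g \right)} = 1 g \frac{6 s}{s + g} = g \frac{6 s}{g + s} = \frac{6 g s}{g + s}$)
$Y{\left(3 - 4,-2 \right)} W = 6 \left(-2\right) \left(3 - 4\right) \frac{1}{-2 + \left(3 - 4\right)} 6167 = 6 \left(-2\right) \left(-1\right) \frac{1}{-2 - 1} \cdot 6167 = 6 \left(-2\right) \left(-1\right) \frac{1}{-3} \cdot 6167 = 6 \left(-2\right) \left(-1\right) \left(- \frac{1}{3}\right) 6167 = \left(-4\right) 6167 = -24668$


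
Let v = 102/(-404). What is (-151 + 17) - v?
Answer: -27017/202 ≈ -133.75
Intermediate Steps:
v = -51/202 (v = 102*(-1/404) = -51/202 ≈ -0.25248)
(-151 + 17) - v = (-151 + 17) - 1*(-51/202) = -134 + 51/202 = -27017/202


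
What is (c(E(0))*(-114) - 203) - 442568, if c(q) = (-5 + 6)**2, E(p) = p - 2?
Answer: -442885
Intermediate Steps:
E(p) = -2 + p
c(q) = 1 (c(q) = 1**2 = 1)
(c(E(0))*(-114) - 203) - 442568 = (1*(-114) - 203) - 442568 = (-114 - 203) - 442568 = -317 - 442568 = -442885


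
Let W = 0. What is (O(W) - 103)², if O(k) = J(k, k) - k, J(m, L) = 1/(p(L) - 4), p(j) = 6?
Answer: 42025/4 ≈ 10506.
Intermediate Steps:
J(m, L) = ½ (J(m, L) = 1/(6 - 4) = 1/2 = ½)
O(k) = ½ - k
(O(W) - 103)² = ((½ - 1*0) - 103)² = ((½ + 0) - 103)² = (½ - 103)² = (-205/2)² = 42025/4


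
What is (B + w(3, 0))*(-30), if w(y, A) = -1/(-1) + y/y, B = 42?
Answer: -1320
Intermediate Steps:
w(y, A) = 2 (w(y, A) = -1*(-1) + 1 = 1 + 1 = 2)
(B + w(3, 0))*(-30) = (42 + 2)*(-30) = 44*(-30) = -1320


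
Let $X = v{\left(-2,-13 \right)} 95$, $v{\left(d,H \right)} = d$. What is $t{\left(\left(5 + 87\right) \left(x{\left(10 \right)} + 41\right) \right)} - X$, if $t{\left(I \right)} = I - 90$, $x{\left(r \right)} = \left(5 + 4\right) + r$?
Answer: $5620$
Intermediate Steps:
$x{\left(r \right)} = 9 + r$
$t{\left(I \right)} = -90 + I$ ($t{\left(I \right)} = I - 90 = -90 + I$)
$X = -190$ ($X = \left(-2\right) 95 = -190$)
$t{\left(\left(5 + 87\right) \left(x{\left(10 \right)} + 41\right) \right)} - X = \left(-90 + \left(5 + 87\right) \left(\left(9 + 10\right) + 41\right)\right) - -190 = \left(-90 + 92 \left(19 + 41\right)\right) + 190 = \left(-90 + 92 \cdot 60\right) + 190 = \left(-90 + 5520\right) + 190 = 5430 + 190 = 5620$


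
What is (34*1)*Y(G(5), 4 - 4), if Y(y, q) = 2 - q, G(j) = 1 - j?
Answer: 68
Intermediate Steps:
(34*1)*Y(G(5), 4 - 4) = (34*1)*(2 - (4 - 4)) = 34*(2 - 1*0) = 34*(2 + 0) = 34*2 = 68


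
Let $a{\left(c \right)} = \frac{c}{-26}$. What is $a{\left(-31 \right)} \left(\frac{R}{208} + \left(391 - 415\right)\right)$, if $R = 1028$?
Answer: $- \frac{30721}{1352} \approx -22.723$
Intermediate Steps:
$a{\left(c \right)} = - \frac{c}{26}$ ($a{\left(c \right)} = c \left(- \frac{1}{26}\right) = - \frac{c}{26}$)
$a{\left(-31 \right)} \left(\frac{R}{208} + \left(391 - 415\right)\right) = \left(- \frac{1}{26}\right) \left(-31\right) \left(\frac{1028}{208} + \left(391 - 415\right)\right) = \frac{31 \left(1028 \cdot \frac{1}{208} - 24\right)}{26} = \frac{31 \left(\frac{257}{52} - 24\right)}{26} = \frac{31}{26} \left(- \frac{991}{52}\right) = - \frac{30721}{1352}$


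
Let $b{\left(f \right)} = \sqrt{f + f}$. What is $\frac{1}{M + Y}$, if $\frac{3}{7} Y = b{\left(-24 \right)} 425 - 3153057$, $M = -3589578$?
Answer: $- \frac{32840133}{359491586762563} - \frac{11900 i \sqrt{3}}{359491586762563} \approx -9.1352 \cdot 10^{-8} - 5.7335 \cdot 10^{-11} i$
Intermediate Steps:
$b{\left(f \right)} = \sqrt{2} \sqrt{f}$ ($b{\left(f \right)} = \sqrt{2 f} = \sqrt{2} \sqrt{f}$)
$Y = -7357133 + \frac{11900 i \sqrt{3}}{3}$ ($Y = \frac{7 \left(\sqrt{2} \sqrt{-24} \cdot 425 - 3153057\right)}{3} = \frac{7 \left(\sqrt{2} \cdot 2 i \sqrt{6} \cdot 425 - 3153057\right)}{3} = \frac{7 \left(4 i \sqrt{3} \cdot 425 - 3153057\right)}{3} = \frac{7 \left(1700 i \sqrt{3} - 3153057\right)}{3} = \frac{7 \left(-3153057 + 1700 i \sqrt{3}\right)}{3} = -7357133 + \frac{11900 i \sqrt{3}}{3} \approx -7.3571 \cdot 10^{6} + 6870.5 i$)
$\frac{1}{M + Y} = \frac{1}{-3589578 - \left(7357133 - \frac{11900 i \sqrt{3}}{3}\right)} = \frac{1}{-10946711 + \frac{11900 i \sqrt{3}}{3}}$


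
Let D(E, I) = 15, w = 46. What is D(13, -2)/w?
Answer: 15/46 ≈ 0.32609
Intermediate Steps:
D(13, -2)/w = 15/46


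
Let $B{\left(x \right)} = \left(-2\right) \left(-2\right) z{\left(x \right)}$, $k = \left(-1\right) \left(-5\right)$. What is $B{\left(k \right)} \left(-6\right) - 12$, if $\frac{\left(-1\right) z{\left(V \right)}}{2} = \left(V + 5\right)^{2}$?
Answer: $4788$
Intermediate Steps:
$k = 5$
$z{\left(V \right)} = - 2 \left(5 + V\right)^{2}$ ($z{\left(V \right)} = - 2 \left(V + 5\right)^{2} = - 2 \left(5 + V\right)^{2}$)
$B{\left(x \right)} = - 8 \left(5 + x\right)^{2}$ ($B{\left(x \right)} = \left(-2\right) \left(-2\right) \left(- 2 \left(5 + x\right)^{2}\right) = 4 \left(- 2 \left(5 + x\right)^{2}\right) = - 8 \left(5 + x\right)^{2}$)
$B{\left(k \right)} \left(-6\right) - 12 = - 8 \left(5 + 5\right)^{2} \left(-6\right) - 12 = - 8 \cdot 10^{2} \left(-6\right) - 12 = \left(-8\right) 100 \left(-6\right) - 12 = \left(-800\right) \left(-6\right) - 12 = 4800 - 12 = 4788$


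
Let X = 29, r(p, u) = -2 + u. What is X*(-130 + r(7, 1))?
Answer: -3799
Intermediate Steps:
X*(-130 + r(7, 1)) = 29*(-130 + (-2 + 1)) = 29*(-130 - 1) = 29*(-131) = -3799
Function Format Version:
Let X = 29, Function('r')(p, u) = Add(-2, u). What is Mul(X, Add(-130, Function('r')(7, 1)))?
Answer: -3799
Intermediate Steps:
Mul(X, Add(-130, Function('r')(7, 1))) = Mul(29, Add(-130, Add(-2, 1))) = Mul(29, Add(-130, -1)) = Mul(29, -131) = -3799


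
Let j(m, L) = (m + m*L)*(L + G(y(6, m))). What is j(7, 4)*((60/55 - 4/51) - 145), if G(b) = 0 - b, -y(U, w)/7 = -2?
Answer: 28271950/561 ≈ 50396.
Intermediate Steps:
y(U, w) = 14 (y(U, w) = -7*(-2) = 14)
G(b) = -b
j(m, L) = (-14 + L)*(m + L*m) (j(m, L) = (m + m*L)*(L - 1*14) = (m + L*m)*(L - 14) = (m + L*m)*(-14 + L) = (-14 + L)*(m + L*m))
j(7, 4)*((60/55 - 4/51) - 145) = (7*(-14 + 4² - 13*4))*((60/55 - 4/51) - 145) = (7*(-14 + 16 - 52))*((60*(1/55) - 4*1/51) - 145) = (7*(-50))*((12/11 - 4/51) - 145) = -350*(568/561 - 145) = -350*(-80777/561) = 28271950/561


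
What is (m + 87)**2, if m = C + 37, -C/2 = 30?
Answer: 4096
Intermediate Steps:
C = -60 (C = -2*30 = -60)
m = -23 (m = -60 + 37 = -23)
(m + 87)**2 = (-23 + 87)**2 = 64**2 = 4096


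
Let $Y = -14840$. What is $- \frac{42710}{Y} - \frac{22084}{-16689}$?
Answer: $\frac{104051375}{24766476} \approx 4.2013$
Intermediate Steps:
$- \frac{42710}{Y} - \frac{22084}{-16689} = - \frac{42710}{-14840} - \frac{22084}{-16689} = \left(-42710\right) \left(- \frac{1}{14840}\right) - - \frac{22084}{16689} = \frac{4271}{1484} + \frac{22084}{16689} = \frac{104051375}{24766476}$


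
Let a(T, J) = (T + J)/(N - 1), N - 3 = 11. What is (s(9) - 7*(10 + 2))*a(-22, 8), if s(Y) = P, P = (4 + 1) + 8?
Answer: 994/13 ≈ 76.462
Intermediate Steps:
N = 14 (N = 3 + 11 = 14)
P = 13 (P = 5 + 8 = 13)
a(T, J) = J/13 + T/13 (a(T, J) = (T + J)/(14 - 1) = (J + T)/13 = (J + T)*(1/13) = J/13 + T/13)
s(Y) = 13
(s(9) - 7*(10 + 2))*a(-22, 8) = (13 - 7*(10 + 2))*((1/13)*8 + (1/13)*(-22)) = (13 - 7*12)*(8/13 - 22/13) = (13 - 84)*(-14/13) = -71*(-14/13) = 994/13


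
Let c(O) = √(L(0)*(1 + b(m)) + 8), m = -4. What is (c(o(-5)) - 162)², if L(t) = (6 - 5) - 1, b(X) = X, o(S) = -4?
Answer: 26252 - 648*√2 ≈ 25336.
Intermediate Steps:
L(t) = 0 (L(t) = 1 - 1 = 0)
c(O) = 2*√2 (c(O) = √(0*(1 - 4) + 8) = √(0*(-3) + 8) = √(0 + 8) = √8 = 2*√2)
(c(o(-5)) - 162)² = (2*√2 - 162)² = (-162 + 2*√2)²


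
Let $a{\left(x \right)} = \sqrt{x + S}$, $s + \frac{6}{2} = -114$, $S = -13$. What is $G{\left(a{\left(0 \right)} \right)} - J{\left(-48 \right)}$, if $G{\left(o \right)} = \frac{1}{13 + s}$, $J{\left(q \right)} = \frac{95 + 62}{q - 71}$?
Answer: $\frac{16209}{12376} \approx 1.3097$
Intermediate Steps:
$s = -117$ ($s = -3 - 114 = -117$)
$J{\left(q \right)} = \frac{157}{-71 + q}$
$a{\left(x \right)} = \sqrt{-13 + x}$ ($a{\left(x \right)} = \sqrt{x - 13} = \sqrt{-13 + x}$)
$G{\left(o \right)} = - \frac{1}{104}$ ($G{\left(o \right)} = \frac{1}{13 - 117} = \frac{1}{-104} = - \frac{1}{104}$)
$G{\left(a{\left(0 \right)} \right)} - J{\left(-48 \right)} = - \frac{1}{104} - \frac{157}{-71 - 48} = - \frac{1}{104} - \frac{157}{-119} = - \frac{1}{104} - 157 \left(- \frac{1}{119}\right) = - \frac{1}{104} - - \frac{157}{119} = - \frac{1}{104} + \frac{157}{119} = \frac{16209}{12376}$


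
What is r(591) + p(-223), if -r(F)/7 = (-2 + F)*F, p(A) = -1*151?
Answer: -2436844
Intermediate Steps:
p(A) = -151
r(F) = -7*F*(-2 + F) (r(F) = -7*(-2 + F)*F = -7*F*(-2 + F))
r(591) + p(-223) = 7*591*(2 - 1*591) - 151 = 7*591*(2 - 591) - 151 = 7*591*(-589) - 151 = -2436693 - 151 = -2436844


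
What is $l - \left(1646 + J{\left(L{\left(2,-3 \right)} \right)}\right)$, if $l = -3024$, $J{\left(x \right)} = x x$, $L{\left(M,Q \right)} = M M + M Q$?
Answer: $-4674$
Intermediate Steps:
$L{\left(M,Q \right)} = M^{2} + M Q$
$J{\left(x \right)} = x^{2}$
$l - \left(1646 + J{\left(L{\left(2,-3 \right)} \right)}\right) = -3024 - \left(1646 + \left(2 \left(2 - 3\right)\right)^{2}\right) = -3024 - \left(1646 + \left(2 \left(-1\right)\right)^{2}\right) = -3024 - \left(1646 + \left(-2\right)^{2}\right) = -3024 - \left(1646 + 4\right) = -3024 - 1650 = -4674$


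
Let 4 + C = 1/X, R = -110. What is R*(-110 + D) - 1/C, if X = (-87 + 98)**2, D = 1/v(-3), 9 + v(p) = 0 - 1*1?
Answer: 5849734/483 ≈ 12111.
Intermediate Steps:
v(p) = -10 (v(p) = -9 + (0 - 1*1) = -9 + (0 - 1) = -9 - 1 = -10)
D = -1/10 (D = 1/(-10) = -1/10 ≈ -0.10000)
X = 121 (X = 11**2 = 121)
C = -483/121 (C = -4 + 1/121 = -483/121 ≈ -3.9917)
R*(-110 + D) - 1/C = -110*(-110 - 1/10) - 1/(-483/121) = -110*(-1101/10) - 1*(-121/483) = 12111 + 121/483 = 5849734/483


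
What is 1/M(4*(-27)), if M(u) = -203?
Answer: -1/203 ≈ -0.0049261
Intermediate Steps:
1/M(4*(-27)) = 1/(-203) = -1/203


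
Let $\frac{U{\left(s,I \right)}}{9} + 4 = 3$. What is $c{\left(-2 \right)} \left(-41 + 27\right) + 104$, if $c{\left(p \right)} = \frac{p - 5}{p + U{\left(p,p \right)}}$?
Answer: $\frac{1046}{11} \approx 95.091$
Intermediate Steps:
$U{\left(s,I \right)} = -9$ ($U{\left(s,I \right)} = -36 + 9 \cdot 3 = -36 + 27 = -9$)
$c{\left(p \right)} = \frac{-5 + p}{-9 + p}$ ($c{\left(p \right)} = \frac{p - 5}{p - 9} = \frac{-5 + p}{-9 + p}$)
$c{\left(-2 \right)} \left(-41 + 27\right) + 104 = \frac{-5 - 2}{-9 - 2} \left(-41 + 27\right) + 104 = \frac{1}{-11} \left(-7\right) \left(-14\right) + 104 = \left(- \frac{1}{11}\right) \left(-7\right) \left(-14\right) + 104 = \frac{7}{11} \left(-14\right) + 104 = - \frac{98}{11} + 104 = \frac{1046}{11}$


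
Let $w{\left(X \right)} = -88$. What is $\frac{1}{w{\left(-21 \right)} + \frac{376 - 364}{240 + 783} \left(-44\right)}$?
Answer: $- \frac{31}{2744} \approx -0.011297$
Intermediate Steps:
$\frac{1}{w{\left(-21 \right)} + \frac{376 - 364}{240 + 783} \left(-44\right)} = \frac{1}{-88 + \frac{376 - 364}{240 + 783} \left(-44\right)} = \frac{1}{-88 + \frac{12}{1023} \left(-44\right)} = \frac{1}{-88 + 12 \cdot \frac{1}{1023} \left(-44\right)} = \frac{1}{-88 + \frac{4}{341} \left(-44\right)} = \frac{1}{-88 - \frac{16}{31}} = \frac{1}{- \frac{2744}{31}} = - \frac{31}{2744}$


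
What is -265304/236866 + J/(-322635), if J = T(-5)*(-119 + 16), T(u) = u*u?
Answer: -8498642609/7642126191 ≈ -1.1121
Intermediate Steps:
T(u) = u²
J = -2575 (J = (-5)²*(-119 + 16) = 25*(-103) = -2575)
-265304/236866 + J/(-322635) = -265304/236866 - 2575/(-322635) = -265304*1/236866 - 2575*(-1/322635) = -132652/118433 + 515/64527 = -8498642609/7642126191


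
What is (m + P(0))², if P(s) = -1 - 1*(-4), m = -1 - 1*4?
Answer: 4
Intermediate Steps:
m = -5 (m = -1 - 4 = -5)
P(s) = 3 (P(s) = -1 + 4 = 3)
(m + P(0))² = (-5 + 3)² = (-2)² = 4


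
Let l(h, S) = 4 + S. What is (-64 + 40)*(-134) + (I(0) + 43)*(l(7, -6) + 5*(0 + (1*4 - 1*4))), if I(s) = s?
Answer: 3130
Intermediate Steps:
(-64 + 40)*(-134) + (I(0) + 43)*(l(7, -6) + 5*(0 + (1*4 - 1*4))) = (-64 + 40)*(-134) + (0 + 43)*((4 - 6) + 5*(0 + (1*4 - 1*4))) = -24*(-134) + 43*(-2 + 5*(0 + (4 - 4))) = 3216 + 43*(-2 + 5*(0 + 0)) = 3216 + 43*(-2 + 5*0) = 3216 + 43*(-2 + 0) = 3216 + 43*(-2) = 3216 - 86 = 3130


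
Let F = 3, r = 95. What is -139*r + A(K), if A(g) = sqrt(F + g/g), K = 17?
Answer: -13203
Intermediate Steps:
A(g) = 2 (A(g) = sqrt(3 + g/g) = sqrt(3 + 1) = sqrt(4) = 2)
-139*r + A(K) = -139*95 + 2 = -13205 + 2 = -13203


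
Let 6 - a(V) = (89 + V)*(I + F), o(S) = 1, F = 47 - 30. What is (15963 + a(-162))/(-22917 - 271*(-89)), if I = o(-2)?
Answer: 17283/1202 ≈ 14.379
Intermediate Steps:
F = 17
I = 1
a(V) = -1596 - 18*V (a(V) = 6 - (89 + V)*(1 + 17) = 6 - (89 + V)*18 = 6 - (1602 + 18*V) = 6 + (-1602 - 18*V) = -1596 - 18*V)
(15963 + a(-162))/(-22917 - 271*(-89)) = (15963 + (-1596 - 18*(-162)))/(-22917 - 271*(-89)) = (15963 + (-1596 + 2916))/(-22917 + 24119) = (15963 + 1320)/1202 = 17283*(1/1202) = 17283/1202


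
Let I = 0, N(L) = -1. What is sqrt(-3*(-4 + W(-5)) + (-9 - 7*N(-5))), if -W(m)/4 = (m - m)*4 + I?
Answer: sqrt(10) ≈ 3.1623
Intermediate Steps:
W(m) = 0 (W(m) = -4*((m - m)*4 + 0) = -4*(0*4 + 0) = -4*(0 + 0) = -4*0 = 0)
sqrt(-3*(-4 + W(-5)) + (-9 - 7*N(-5))) = sqrt(-3*(-4 + 0) + (-9 - 7*(-1))) = sqrt(-3*(-4) + (-9 + 7)) = sqrt(12 - 2) = sqrt(10)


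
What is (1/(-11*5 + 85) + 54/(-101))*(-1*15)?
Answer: 1519/202 ≈ 7.5198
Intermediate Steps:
(1/(-11*5 + 85) + 54/(-101))*(-1*15) = (1/(-55 + 85) + 54*(-1/101))*(-15) = (1/30 - 54/101)*(-15) = -1519/3030*(-15) = 1519/202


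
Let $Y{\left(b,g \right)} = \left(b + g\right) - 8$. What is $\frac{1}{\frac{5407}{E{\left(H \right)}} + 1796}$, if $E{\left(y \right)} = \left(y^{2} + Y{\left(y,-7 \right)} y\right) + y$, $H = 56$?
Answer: $\frac{5488}{9861855} \approx 0.00055649$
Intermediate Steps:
$Y{\left(b,g \right)} = -8 + b + g$
$E{\left(y \right)} = y + y^{2} + y \left(-15 + y\right)$ ($E{\left(y \right)} = \left(y^{2} + \left(-8 + y - 7\right) y\right) + y = \left(y^{2} + \left(-15 + y\right) y\right) + y = \left(y^{2} + y \left(-15 + y\right)\right) + y = y + y^{2} + y \left(-15 + y\right)$)
$\frac{1}{\frac{5407}{E{\left(H \right)}} + 1796} = \frac{1}{\frac{5407}{2 \cdot 56 \left(-7 + 56\right)} + 1796} = \frac{1}{\frac{5407}{2 \cdot 56 \cdot 49} + 1796} = \frac{1}{\frac{5407}{5488} + 1796} = \frac{1}{\frac{9861855}{5488}} = \frac{5488}{9861855}$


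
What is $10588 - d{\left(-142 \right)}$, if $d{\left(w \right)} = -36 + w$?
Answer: $10766$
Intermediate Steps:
$10588 - d{\left(-142 \right)} = 10588 - \left(-36 - 142\right) = 10588 - -178 = 10588 + 178 = 10766$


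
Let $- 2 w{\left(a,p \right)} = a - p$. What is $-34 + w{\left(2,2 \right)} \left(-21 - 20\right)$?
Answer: $-34$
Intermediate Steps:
$w{\left(a,p \right)} = \frac{p}{2} - \frac{a}{2}$ ($w{\left(a,p \right)} = - \frac{a - p}{2} = \frac{p}{2} - \frac{a}{2}$)
$-34 + w{\left(2,2 \right)} \left(-21 - 20\right) = -34 + \left(\frac{1}{2} \cdot 2 - 1\right) \left(-21 - 20\right) = -34 + \left(1 - 1\right) \left(-41\right) = -34 + 0 \left(-41\right) = -34 + 0 = -34$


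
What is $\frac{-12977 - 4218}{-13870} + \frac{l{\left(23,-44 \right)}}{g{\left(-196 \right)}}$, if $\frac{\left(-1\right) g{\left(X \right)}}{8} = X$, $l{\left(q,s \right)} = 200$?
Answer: $\frac{19563}{14308} \approx 1.3673$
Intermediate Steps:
$g{\left(X \right)} = - 8 X$
$\frac{-12977 - 4218}{-13870} + \frac{l{\left(23,-44 \right)}}{g{\left(-196 \right)}} = \frac{-12977 - 4218}{-13870} + \frac{200}{\left(-8\right) \left(-196\right)} = \left(-12977 - 4218\right) \left(- \frac{1}{13870}\right) + \frac{200}{1568} = \left(-17195\right) \left(- \frac{1}{13870}\right) + 200 \cdot \frac{1}{1568} = \frac{181}{146} + \frac{25}{196} = \frac{19563}{14308}$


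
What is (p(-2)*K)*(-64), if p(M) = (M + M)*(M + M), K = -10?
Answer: 10240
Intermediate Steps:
p(M) = 4*M² (p(M) = (2*M)*(2*M) = 4*M²)
(p(-2)*K)*(-64) = ((4*(-2)²)*(-10))*(-64) = ((4*4)*(-10))*(-64) = (16*(-10))*(-64) = -160*(-64) = 10240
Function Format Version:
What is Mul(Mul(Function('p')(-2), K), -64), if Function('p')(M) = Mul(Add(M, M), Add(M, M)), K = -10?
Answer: 10240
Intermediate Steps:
Function('p')(M) = Mul(4, Pow(M, 2)) (Function('p')(M) = Mul(Mul(2, M), Mul(2, M)) = Mul(4, Pow(M, 2)))
Mul(Mul(Function('p')(-2), K), -64) = Mul(Mul(Mul(4, Pow(-2, 2)), -10), -64) = Mul(Mul(Mul(4, 4), -10), -64) = Mul(Mul(16, -10), -64) = Mul(-160, -64) = 10240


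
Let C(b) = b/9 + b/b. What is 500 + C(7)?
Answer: 4516/9 ≈ 501.78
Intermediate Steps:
C(b) = 1 + b/9 (C(b) = b*(⅑) + 1 = b/9 + 1 = 1 + b/9)
500 + C(7) = 500 + (1 + (⅑)*7) = 500 + (1 + 7/9) = 500 + 16/9 = 4516/9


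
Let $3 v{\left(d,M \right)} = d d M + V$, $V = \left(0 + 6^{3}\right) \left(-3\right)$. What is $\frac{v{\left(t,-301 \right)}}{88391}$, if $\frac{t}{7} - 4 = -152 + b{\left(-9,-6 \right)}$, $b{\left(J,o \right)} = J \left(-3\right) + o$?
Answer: $- \frac{237887269}{265173} \approx -897.1$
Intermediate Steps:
$b{\left(J,o \right)} = o - 3 J$ ($b{\left(J,o \right)} = - 3 J + o = o - 3 J$)
$V = -648$ ($V = \left(0 + 216\right) \left(-3\right) = 216 \left(-3\right) = -648$)
$t = -889$ ($t = 28 + 7 \left(-152 - -21\right) = 28 + 7 \left(-152 + \left(-6 + 27\right)\right) = 28 + 7 \left(-152 + 21\right) = 28 + 7 \left(-131\right) = 28 - 917 = -889$)
$v{\left(d,M \right)} = -216 + \frac{M d^{2}}{3}$ ($v{\left(d,M \right)} = \frac{d d M - 648}{3} = \frac{d^{2} M - 648}{3} = \frac{M d^{2} - 648}{3} = \frac{-648 + M d^{2}}{3} = -216 + \frac{M d^{2}}{3}$)
$\frac{v{\left(t,-301 \right)}}{88391} = \frac{-216 + \frac{1}{3} \left(-301\right) \left(-889\right)^{2}}{88391} = \left(-216 + \frac{1}{3} \left(-301\right) 790321\right) \frac{1}{88391} = \left(-216 - \frac{237886621}{3}\right) \frac{1}{88391} = \left(- \frac{237887269}{3}\right) \frac{1}{88391} = - \frac{237887269}{265173}$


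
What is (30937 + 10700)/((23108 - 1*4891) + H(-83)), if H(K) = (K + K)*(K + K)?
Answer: 41637/45773 ≈ 0.90964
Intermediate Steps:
H(K) = 4*K² (H(K) = (2*K)*(2*K) = 4*K²)
(30937 + 10700)/((23108 - 1*4891) + H(-83)) = (30937 + 10700)/((23108 - 1*4891) + 4*(-83)²) = 41637/((23108 - 4891) + 4*6889) = 41637/(18217 + 27556) = 41637/45773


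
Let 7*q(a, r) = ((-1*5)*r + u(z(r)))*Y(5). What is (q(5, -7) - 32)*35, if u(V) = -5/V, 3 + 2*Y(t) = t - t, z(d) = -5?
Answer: -1390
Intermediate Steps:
Y(t) = -3/2 (Y(t) = -3/2 + (t - t)/2 = -3/2 + (1/2)*0 = -3/2 + 0 = -3/2)
q(a, r) = -3/14 + 15*r/14 (q(a, r) = (((-1*5)*r - 5/(-5))*(-3/2))/7 = ((-5*r - 5*(-1/5))*(-3/2))/7 = ((-5*r + 1)*(-3/2))/7 = ((1 - 5*r)*(-3/2))/7 = (-3/2 + 15*r/2)/7 = -3/14 + 15*r/14)
(q(5, -7) - 32)*35 = ((-3/14 + (15/14)*(-7)) - 32)*35 = ((-3/14 - 15/2) - 32)*35 = (-54/7 - 32)*35 = -278/7*35 = -1390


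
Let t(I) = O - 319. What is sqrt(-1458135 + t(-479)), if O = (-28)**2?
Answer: I*sqrt(1457670) ≈ 1207.3*I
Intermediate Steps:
O = 784
t(I) = 465 (t(I) = 784 - 319 = 465)
sqrt(-1458135 + t(-479)) = sqrt(-1458135 + 465) = sqrt(-1457670) = I*sqrt(1457670)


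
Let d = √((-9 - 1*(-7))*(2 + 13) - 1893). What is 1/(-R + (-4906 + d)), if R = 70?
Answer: -4976/24762499 - I*√1923/24762499 ≈ -0.00020095 - 1.7709e-6*I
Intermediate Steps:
d = I*√1923 (d = √((-9 + 7)*15 - 1893) = √(-2*15 - 1893) = √(-30 - 1893) = √(-1923) = I*√1923 ≈ 43.852*I)
1/(-R + (-4906 + d)) = 1/(-1*70 + (-4906 + I*√1923)) = 1/(-70 + (-4906 + I*√1923)) = 1/(-4976 + I*√1923)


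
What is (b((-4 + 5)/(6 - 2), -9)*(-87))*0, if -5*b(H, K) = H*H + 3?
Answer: 0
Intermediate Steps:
b(H, K) = -⅗ - H²/5 (b(H, K) = -(H*H + 3)/5 = -(H² + 3)/5 = -(3 + H²)/5 = -⅗ - H²/5)
(b((-4 + 5)/(6 - 2), -9)*(-87))*0 = ((-⅗ - (-4 + 5)²/(6 - 2)²/5)*(-87))*0 = ((-⅗ - (1/4)²/5)*(-87))*0 = ((-⅗ - (1*(¼))²/5)*(-87))*0 = ((-⅗ - (¼)²/5)*(-87))*0 = ((-⅗ - ⅕*1/16)*(-87))*0 = ((-⅗ - 1/80)*(-87))*0 = -49/80*(-87)*0 = (4263/80)*0 = 0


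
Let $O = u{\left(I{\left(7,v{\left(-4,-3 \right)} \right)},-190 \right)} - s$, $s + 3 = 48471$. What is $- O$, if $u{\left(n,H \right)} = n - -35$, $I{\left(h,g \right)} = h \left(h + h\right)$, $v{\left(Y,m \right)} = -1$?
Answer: $48335$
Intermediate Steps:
$I{\left(h,g \right)} = 2 h^{2}$ ($I{\left(h,g \right)} = h 2 h = 2 h^{2}$)
$u{\left(n,H \right)} = 35 + n$ ($u{\left(n,H \right)} = n + 35 = 35 + n$)
$s = 48468$ ($s = -3 + 48471 = 48468$)
$O = -48335$ ($O = \left(35 + 2 \cdot 7^{2}\right) - 48468 = \left(35 + 2 \cdot 49\right) - 48468 = \left(35 + 98\right) - 48468 = 133 - 48468 = -48335$)
$- O = \left(-1\right) \left(-48335\right) = 48335$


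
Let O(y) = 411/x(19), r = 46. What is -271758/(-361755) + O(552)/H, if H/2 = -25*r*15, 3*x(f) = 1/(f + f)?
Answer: -84155753/138672750 ≈ -0.60687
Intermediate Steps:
x(f) = 1/(6*f) (x(f) = 1/(3*(f + f)) = 1/(3*((2*f))) = (1/(2*f))/3 = 1/(6*f))
O(y) = 46854 (O(y) = 411/(((⅙)/19)) = 411/(((⅙)*(1/19))) = 411/(1/114) = 411*114 = 46854)
H = -34500 (H = 2*(-25*46*15) = 2*(-1150*15) = 2*(-17250) = -34500)
-271758/(-361755) + O(552)/H = -271758/(-361755) + 46854/(-34500) = -271758*(-1/361755) + 46854*(-1/34500) = 90586/120585 - 7809/5750 = -84155753/138672750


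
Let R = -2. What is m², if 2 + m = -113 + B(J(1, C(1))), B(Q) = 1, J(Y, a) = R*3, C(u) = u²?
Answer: 12996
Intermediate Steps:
J(Y, a) = -6 (J(Y, a) = -2*3 = -6)
m = -114 (m = -2 + (-113 + 1) = -2 - 112 = -114)
m² = (-114)² = 12996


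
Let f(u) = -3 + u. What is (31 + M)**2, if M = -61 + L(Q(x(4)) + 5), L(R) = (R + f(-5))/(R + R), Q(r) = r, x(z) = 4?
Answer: 290521/324 ≈ 896.67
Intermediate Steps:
L(R) = (-8 + R)/(2*R) (L(R) = (R + (-3 - 5))/(R + R) = (R - 8)/((2*R)) = (-8 + R)*(1/(2*R)) = (-8 + R)/(2*R))
M = -1097/18 (M = -61 + (-8 + (4 + 5))/(2*(4 + 5)) = -61 + (1/2)*(-8 + 9)/9 = -61 + (1/2)*(1/9)*1 = -61 + 1/18 = -1097/18 ≈ -60.944)
(31 + M)**2 = (31 - 1097/18)**2 = (-539/18)**2 = 290521/324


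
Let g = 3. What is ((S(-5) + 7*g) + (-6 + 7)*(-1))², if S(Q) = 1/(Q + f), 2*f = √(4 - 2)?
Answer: 940902/2401 - 1940*√2/2401 ≈ 390.74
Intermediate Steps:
f = √2/2 (f = √(4 - 2)/2 = √2/2 ≈ 0.70711)
S(Q) = 1/(Q + √2/2)
((S(-5) + 7*g) + (-6 + 7)*(-1))² = ((2/(√2 + 2*(-5)) + 7*3) + (-6 + 7)*(-1))² = ((2/(√2 - 10) + 21) + 1*(-1))² = ((2/(-10 + √2) + 21) - 1)² = ((21 + 2/(-10 + √2)) - 1)² = (20 + 2/(-10 + √2))²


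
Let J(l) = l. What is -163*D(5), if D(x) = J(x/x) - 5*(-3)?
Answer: -2608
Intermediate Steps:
D(x) = 16 (D(x) = x/x - 5*(-3) = 1 + 15 = 16)
-163*D(5) = -163*16 = -2608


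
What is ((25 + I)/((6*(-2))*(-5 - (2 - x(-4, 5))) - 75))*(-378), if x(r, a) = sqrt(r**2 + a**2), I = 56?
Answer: 30618/647 + 40824*sqrt(41)/647 ≈ 451.34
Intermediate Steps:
x(r, a) = sqrt(a**2 + r**2)
((25 + I)/((6*(-2))*(-5 - (2 - x(-4, 5))) - 75))*(-378) = ((25 + 56)/((6*(-2))*(-5 - (2 - sqrt(5**2 + (-4)**2))) - 75))*(-378) = (81/(-12*(-5 - (2 - sqrt(25 + 16))) - 75))*(-378) = (81/(-12*(-5 - (2 - sqrt(41))) - 75))*(-378) = (81/(-12*(-5 + (-2 + sqrt(41))) - 75))*(-378) = (81/(-12*(-7 + sqrt(41)) - 75))*(-378) = (81/((84 - 12*sqrt(41)) - 75))*(-378) = (81/(9 - 12*sqrt(41)))*(-378) = -30618/(9 - 12*sqrt(41))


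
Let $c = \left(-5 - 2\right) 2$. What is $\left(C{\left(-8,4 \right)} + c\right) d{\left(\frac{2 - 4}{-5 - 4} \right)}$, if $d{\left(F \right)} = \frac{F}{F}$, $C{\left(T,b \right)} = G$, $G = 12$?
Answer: $-2$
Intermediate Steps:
$C{\left(T,b \right)} = 12$
$c = -14$ ($c = \left(-7\right) 2 = -14$)
$d{\left(F \right)} = 1$
$\left(C{\left(-8,4 \right)} + c\right) d{\left(\frac{2 - 4}{-5 - 4} \right)} = \left(12 - 14\right) 1 = \left(-2\right) 1 = -2$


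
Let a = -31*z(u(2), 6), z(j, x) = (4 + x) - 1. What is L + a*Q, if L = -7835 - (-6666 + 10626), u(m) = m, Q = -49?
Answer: 1876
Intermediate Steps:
z(j, x) = 3 + x
a = -279 (a = -31*(3 + 6) = -31*9 = -279)
L = -11795 (L = -7835 - 1*3960 = -7835 - 3960 = -11795)
L + a*Q = -11795 - 279*(-49) = -11795 + 13671 = 1876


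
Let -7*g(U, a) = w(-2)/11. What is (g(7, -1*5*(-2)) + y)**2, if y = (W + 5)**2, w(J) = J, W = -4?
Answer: 6241/5929 ≈ 1.0526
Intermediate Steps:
g(U, a) = 2/77 (g(U, a) = -(-2)/(7*11) = -1/7*(-2/11) = 2/77)
y = 1 (y = (-4 + 5)**2 = 1**2 = 1)
(g(7, -1*5*(-2)) + y)**2 = (2/77 + 1)**2 = (79/77)**2 = 6241/5929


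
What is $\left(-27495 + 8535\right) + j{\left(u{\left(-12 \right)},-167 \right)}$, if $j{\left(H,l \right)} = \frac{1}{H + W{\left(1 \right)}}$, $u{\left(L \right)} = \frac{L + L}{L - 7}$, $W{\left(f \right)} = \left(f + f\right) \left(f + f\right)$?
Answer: $- \frac{1895981}{100} \approx -18960.0$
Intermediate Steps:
$W{\left(f \right)} = 4 f^{2}$ ($W{\left(f \right)} = 2 f 2 f = 4 f^{2}$)
$u{\left(L \right)} = \frac{2 L}{-7 + L}$
$j{\left(H,l \right)} = \frac{1}{4 + H}$ ($j{\left(H,l \right)} = \frac{1}{H + 4 \cdot 1^{2}} = \frac{1}{H + 4 \cdot 1} = \frac{1}{H + 4} = \frac{1}{4 + H}$)
$\left(-27495 + 8535\right) + j{\left(u{\left(-12 \right)},-167 \right)} = \left(-27495 + 8535\right) + \frac{1}{4 + 2 \left(-12\right) \frac{1}{-7 - 12}} = -18960 + \frac{1}{4 + 2 \left(-12\right) \frac{1}{-19}} = -18960 + \frac{1}{4 + 2 \left(-12\right) \left(- \frac{1}{19}\right)} = -18960 + \frac{1}{4 + \frac{24}{19}} = -18960 + \frac{1}{\frac{100}{19}} = -18960 + \frac{19}{100} = - \frac{1895981}{100}$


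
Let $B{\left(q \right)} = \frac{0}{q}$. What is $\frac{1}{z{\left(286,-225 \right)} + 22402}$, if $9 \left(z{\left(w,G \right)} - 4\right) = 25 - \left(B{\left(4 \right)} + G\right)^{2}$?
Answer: $\frac{9}{151054} \approx 5.9581 \cdot 10^{-5}$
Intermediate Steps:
$B{\left(q \right)} = 0$
$z{\left(w,G \right)} = \frac{61}{9} - \frac{G^{2}}{9}$ ($z{\left(w,G \right)} = 4 + \frac{25 - \left(0 + G\right)^{2}}{9} = 4 + \frac{25 - G^{2}}{9} = 4 - \left(- \frac{25}{9} + \frac{G^{2}}{9}\right) = \frac{61}{9} - \frac{G^{2}}{9}$)
$\frac{1}{z{\left(286,-225 \right)} + 22402} = \frac{1}{\left(\frac{61}{9} - \frac{\left(-225\right)^{2}}{9}\right) + 22402} = \frac{1}{\left(\frac{61}{9} - 5625\right) + 22402} = \frac{1}{- \frac{50564}{9} + 22402} = \frac{1}{\frac{151054}{9}} = \frac{9}{151054}$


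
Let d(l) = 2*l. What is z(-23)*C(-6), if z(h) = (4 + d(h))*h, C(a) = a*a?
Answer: 34776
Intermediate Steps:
C(a) = a²
z(h) = h*(4 + 2*h) (z(h) = (4 + 2*h)*h = h*(4 + 2*h))
z(-23)*C(-6) = (2*(-23)*(2 - 23))*(-6)² = (2*(-23)*(-21))*36 = 966*36 = 34776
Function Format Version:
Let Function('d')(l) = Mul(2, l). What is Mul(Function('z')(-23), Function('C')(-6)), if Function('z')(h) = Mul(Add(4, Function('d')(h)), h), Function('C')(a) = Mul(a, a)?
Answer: 34776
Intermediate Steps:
Function('C')(a) = Pow(a, 2)
Function('z')(h) = Mul(h, Add(4, Mul(2, h))) (Function('z')(h) = Mul(Add(4, Mul(2, h)), h) = Mul(h, Add(4, Mul(2, h))))
Mul(Function('z')(-23), Function('C')(-6)) = Mul(Mul(2, -23, Add(2, -23)), Pow(-6, 2)) = Mul(Mul(2, -23, -21), 36) = Mul(966, 36) = 34776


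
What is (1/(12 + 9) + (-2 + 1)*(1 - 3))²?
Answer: 1849/441 ≈ 4.1927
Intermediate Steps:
(1/(12 + 9) + (-2 + 1)*(1 - 3))² = (1/21 - 1*(-2))² = (1/21 + 2)² = (43/21)² = 1849/441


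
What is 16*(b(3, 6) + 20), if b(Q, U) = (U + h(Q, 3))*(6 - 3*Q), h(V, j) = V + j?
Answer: -256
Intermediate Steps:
b(Q, U) = (6 - 3*Q)*(3 + Q + U) (b(Q, U) = (U + (Q + 3))*(6 - 3*Q) = (U + (3 + Q))*(6 - 3*Q) = (3 + Q + U)*(6 - 3*Q) = (6 - 3*Q)*(3 + Q + U))
16*(b(3, 6) + 20) = 16*((18 - 3*3 - 3*3**2 + 6*6 - 3*3*6) + 20) = 16*((18 - 9 - 3*9 + 36 - 54) + 20) = 16*((18 - 9 - 27 + 36 - 54) + 20) = 16*(-36 + 20) = 16*(-16) = -256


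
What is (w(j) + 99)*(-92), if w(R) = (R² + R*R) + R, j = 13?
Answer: -41400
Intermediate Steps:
w(R) = R + 2*R² (w(R) = (R² + R²) + R = 2*R² + R = R + 2*R²)
(w(j) + 99)*(-92) = (13*(1 + 2*13) + 99)*(-92) = (13*(1 + 26) + 99)*(-92) = (13*27 + 99)*(-92) = (351 + 99)*(-92) = 450*(-92) = -41400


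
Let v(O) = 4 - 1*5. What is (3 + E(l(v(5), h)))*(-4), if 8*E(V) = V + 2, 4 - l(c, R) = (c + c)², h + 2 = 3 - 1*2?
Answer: -13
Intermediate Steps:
v(O) = -1 (v(O) = 4 - 5 = -1)
h = -1 (h = -2 + (3 - 1*2) = -2 + (3 - 2) = -2 + 1 = -1)
l(c, R) = 4 - 4*c² (l(c, R) = 4 - (c + c)² = 4 - (2*c)² = 4 - 4*c²)
E(V) = ¼ + V/8 (E(V) = (V + 2)/8 = (2 + V)/8 = ¼ + V/8)
(3 + E(l(v(5), h)))*(-4) = (3 + (¼ + (4 - 4*(-1)²)/8))*(-4) = (3 + (¼ + (4 - 4*1)/8))*(-4) = (3 + (¼ + (4 - 4)/8))*(-4) = (3 + (¼ + (⅛)*0))*(-4) = (3 + (¼ + 0))*(-4) = (3 + ¼)*(-4) = (13/4)*(-4) = -13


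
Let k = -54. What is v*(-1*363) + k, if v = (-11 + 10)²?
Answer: -417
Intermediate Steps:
v = 1 (v = (-1)² = 1)
v*(-1*363) + k = 1*(-1*363) - 54 = 1*(-363) - 54 = -363 - 54 = -417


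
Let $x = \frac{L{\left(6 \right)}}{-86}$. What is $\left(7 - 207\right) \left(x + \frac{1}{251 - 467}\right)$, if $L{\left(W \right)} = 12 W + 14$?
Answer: $\frac{5425}{27} \approx 200.93$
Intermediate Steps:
$L{\left(W \right)} = 14 + 12 W$
$x = -1$ ($x = \frac{14 + 12 \cdot 6}{-86} = \left(14 + 72\right) \left(- \frac{1}{86}\right) = 86 \left(- \frac{1}{86}\right) = -1$)
$\left(7 - 207\right) \left(x + \frac{1}{251 - 467}\right) = \left(7 - 207\right) \left(-1 + \frac{1}{251 - 467}\right) = - 200 \left(-1 + \frac{1}{-216}\right) = - 200 \left(-1 - \frac{1}{216}\right) = \left(-200\right) \left(- \frac{217}{216}\right) = \frac{5425}{27}$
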